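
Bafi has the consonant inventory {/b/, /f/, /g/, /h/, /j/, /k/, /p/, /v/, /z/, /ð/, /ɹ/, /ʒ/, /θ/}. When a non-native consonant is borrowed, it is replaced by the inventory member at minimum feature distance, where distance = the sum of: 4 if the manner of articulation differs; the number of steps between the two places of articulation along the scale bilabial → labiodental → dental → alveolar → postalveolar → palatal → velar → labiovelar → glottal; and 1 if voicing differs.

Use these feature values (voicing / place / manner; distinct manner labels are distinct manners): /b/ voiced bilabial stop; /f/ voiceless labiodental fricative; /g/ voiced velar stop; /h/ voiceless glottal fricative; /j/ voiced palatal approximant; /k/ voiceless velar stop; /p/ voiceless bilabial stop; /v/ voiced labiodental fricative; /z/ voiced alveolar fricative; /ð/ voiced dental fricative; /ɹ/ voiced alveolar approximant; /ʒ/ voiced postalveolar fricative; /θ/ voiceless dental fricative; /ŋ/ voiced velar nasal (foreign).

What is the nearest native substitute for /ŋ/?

g

/g/ is closest: manner differs (nasal→stop, +4), place distance 0 (velar→velar), same voicing; total 4. Next closest is /j/ at distance 5.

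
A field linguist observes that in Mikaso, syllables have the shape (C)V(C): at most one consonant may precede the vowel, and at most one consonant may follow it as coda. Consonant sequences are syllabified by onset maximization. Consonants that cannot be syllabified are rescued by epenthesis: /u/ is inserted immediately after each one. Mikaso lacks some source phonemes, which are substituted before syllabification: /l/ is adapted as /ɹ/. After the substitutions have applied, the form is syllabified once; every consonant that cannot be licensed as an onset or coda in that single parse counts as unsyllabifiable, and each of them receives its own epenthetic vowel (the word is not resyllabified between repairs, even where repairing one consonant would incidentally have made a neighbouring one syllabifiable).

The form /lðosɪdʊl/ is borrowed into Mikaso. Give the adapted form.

ɹuðosɪdʊɹ

Substitution: /l/ → /ɹ/, giving /ɹðosɪdʊɹ/.
The consonants /ɹ/ cannot be parsed into a legal (C)V(C) syllable (at most one coda consonant is licensed; onsets are limited to one consonant).
Each unlicensed consonant becomes the onset of a new syllable: /ɹ/ → /ɹu/.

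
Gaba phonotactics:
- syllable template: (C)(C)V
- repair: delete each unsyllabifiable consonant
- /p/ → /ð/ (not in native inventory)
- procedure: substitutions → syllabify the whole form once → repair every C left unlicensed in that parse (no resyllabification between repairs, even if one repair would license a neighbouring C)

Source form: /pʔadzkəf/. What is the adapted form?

Substitution: /p/ → /ð/, giving /ðʔadzkəf/.
Syllabifying with onset maximization leaves /d/, /f/ stranded (no codas are permitted; onsets may contain at most 2 consonants).
Each unlicensed consonant is deleted: /d/, /f/.

ðʔazkə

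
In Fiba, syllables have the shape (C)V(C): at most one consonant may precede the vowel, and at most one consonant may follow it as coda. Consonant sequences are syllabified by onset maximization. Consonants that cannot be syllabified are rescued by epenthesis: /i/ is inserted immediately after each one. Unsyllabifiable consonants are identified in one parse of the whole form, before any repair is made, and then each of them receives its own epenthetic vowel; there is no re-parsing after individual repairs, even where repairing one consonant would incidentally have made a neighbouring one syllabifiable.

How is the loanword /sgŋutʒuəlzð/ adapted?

sigiŋutʒuəlziði

Syllabifying with onset maximization leaves /s/, /g/, /z/, /ð/ stranded (at most one coda consonant is licensed; onsets are limited to one consonant).
Each unlicensed consonant becomes the onset of a new syllable: /s/ → /si/, /g/ → /gi/, /z/ → /zi/, /ð/ → /ði/.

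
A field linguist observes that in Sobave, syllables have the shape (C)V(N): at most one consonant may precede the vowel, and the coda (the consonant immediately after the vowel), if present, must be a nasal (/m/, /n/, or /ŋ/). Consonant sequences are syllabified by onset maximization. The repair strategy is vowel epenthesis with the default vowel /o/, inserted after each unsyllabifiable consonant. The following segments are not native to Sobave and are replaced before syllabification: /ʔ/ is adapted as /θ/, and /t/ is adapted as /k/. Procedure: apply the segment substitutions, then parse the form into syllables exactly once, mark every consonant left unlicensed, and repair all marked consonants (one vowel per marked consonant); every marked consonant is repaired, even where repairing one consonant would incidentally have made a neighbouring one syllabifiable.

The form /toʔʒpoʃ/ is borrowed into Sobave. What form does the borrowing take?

Substitution: /t/ → /k/, /ʔ/ → /θ/, giving /koθʒpoʃ/.
The consonants /θ/, /ʒ/, /ʃ/ cannot be parsed into a legal (C)V(N) syllable (only a nasal (/m/, /n/, or /ŋ/) is licensed in coda position; onsets are limited to one consonant).
Inserting the epenthetic vowel yields /θ/ → /θo/, /ʒ/ → /ʒo/, /ʃ/ → /ʃo/.

koθoʒopoʃo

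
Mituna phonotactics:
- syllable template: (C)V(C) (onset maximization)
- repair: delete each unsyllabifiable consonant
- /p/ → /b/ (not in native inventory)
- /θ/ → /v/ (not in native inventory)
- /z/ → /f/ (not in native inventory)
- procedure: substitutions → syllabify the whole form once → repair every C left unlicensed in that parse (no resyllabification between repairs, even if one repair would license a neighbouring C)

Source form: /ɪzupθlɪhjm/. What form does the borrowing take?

ɪfublɪh

Substitution: /z/ → /f/, /p/ → /b/, /θ/ → /v/, giving /ɪfubvlɪhjm/.
Under (C)V(C), the unsyllabifiable consonants are /v/, /j/, /m/ (at most one coda consonant is licensed; onsets are limited to one consonant).
Deletion applies to /v/, /j/, /m/.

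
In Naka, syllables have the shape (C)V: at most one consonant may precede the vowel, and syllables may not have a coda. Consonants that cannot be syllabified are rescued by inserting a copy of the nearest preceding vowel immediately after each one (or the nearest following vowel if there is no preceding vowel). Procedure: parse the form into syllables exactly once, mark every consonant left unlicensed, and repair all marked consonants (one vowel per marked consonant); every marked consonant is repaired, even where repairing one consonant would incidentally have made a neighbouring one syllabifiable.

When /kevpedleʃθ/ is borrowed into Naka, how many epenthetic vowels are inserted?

The unsyllabifiable consonants are /v/, /d/, /ʃ/, /θ/; each receives one epenthetic vowel.

4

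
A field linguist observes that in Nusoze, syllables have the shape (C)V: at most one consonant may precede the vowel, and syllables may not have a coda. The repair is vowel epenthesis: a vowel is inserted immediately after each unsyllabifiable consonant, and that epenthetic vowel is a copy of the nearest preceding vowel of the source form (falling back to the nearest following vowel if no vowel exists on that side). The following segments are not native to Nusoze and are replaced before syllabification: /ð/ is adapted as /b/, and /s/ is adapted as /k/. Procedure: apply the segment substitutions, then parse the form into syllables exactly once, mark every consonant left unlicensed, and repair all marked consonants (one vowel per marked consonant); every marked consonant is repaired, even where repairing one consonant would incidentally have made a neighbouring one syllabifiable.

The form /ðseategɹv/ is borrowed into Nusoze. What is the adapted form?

bekeategeɹeve

Substitution: /ð/ → /b/, /s/ → /k/, giving /bkeategɹv/.
The consonants /b/, /g/, /ɹ/, /v/ cannot be parsed into a legal (C)V syllable (no codas are permitted; onsets are limited to one consonant).
Epenthesis after each stranded consonant: /b/ → /be/, /g/ → /ge/, /ɹ/ → /ɹe/, /v/ → /ve/.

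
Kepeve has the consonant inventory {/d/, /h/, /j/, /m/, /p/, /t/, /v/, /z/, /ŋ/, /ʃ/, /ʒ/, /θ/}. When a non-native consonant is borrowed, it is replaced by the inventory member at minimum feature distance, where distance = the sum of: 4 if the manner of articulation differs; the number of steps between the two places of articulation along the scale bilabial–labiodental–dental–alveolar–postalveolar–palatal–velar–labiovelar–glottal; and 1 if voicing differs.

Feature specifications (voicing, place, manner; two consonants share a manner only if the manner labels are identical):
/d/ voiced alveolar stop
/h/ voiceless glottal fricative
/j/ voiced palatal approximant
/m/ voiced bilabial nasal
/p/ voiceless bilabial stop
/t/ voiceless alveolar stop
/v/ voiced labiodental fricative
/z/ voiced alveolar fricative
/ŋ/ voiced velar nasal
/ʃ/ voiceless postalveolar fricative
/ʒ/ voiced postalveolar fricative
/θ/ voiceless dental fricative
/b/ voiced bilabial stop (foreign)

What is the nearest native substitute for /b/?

/p/ is closest: same manner (stop), place distance 0 (bilabial→bilabial), voicing differs (+1); total 1. Next closest is /d/ at distance 3.

p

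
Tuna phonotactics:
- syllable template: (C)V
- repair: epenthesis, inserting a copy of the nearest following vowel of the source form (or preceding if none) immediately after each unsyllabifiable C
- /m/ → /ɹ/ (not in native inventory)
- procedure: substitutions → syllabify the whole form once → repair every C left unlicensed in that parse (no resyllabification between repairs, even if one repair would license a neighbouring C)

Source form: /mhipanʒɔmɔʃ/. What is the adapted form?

ɹihipanɔʒɔɹɔʃɔ

Substitution: /m/ → /ɹ/, giving /ɹhipanʒɔɹɔʃ/.
Syllabifying with onset maximization leaves /ɹ/, /n/, /ʃ/ stranded (no codas are permitted; onsets are limited to one consonant).
Epenthesis after each stranded consonant: /ɹ/ → /ɹi/, /n/ → /nɔ/, /ʃ/ → /ʃɔ/.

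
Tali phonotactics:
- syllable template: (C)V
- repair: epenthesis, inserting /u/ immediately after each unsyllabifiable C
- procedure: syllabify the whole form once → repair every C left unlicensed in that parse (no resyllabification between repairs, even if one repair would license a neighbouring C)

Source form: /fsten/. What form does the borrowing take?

Under (C)V, the unsyllabifiable consonants are /f/, /s/, /n/ (no codas are permitted; onsets are limited to one consonant).
Epenthesis after each stranded consonant: /f/ → /fu/, /s/ → /su/, /n/ → /nu/.

fusutenu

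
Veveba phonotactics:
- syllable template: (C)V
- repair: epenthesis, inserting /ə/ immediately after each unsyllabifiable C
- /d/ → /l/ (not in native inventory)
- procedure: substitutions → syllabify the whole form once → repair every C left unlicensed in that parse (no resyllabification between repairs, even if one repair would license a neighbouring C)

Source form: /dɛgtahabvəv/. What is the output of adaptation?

Substitution: /d/ → /l/, giving /lɛgtahabvəv/.
Syllabifying with onset maximization leaves /g/, /b/, /v/ stranded (no codas are permitted; onsets are limited to one consonant).
Inserting the epenthetic vowel yields /g/ → /gə/, /b/ → /bə/, /v/ → /və/.

lɛgətahabəvəvə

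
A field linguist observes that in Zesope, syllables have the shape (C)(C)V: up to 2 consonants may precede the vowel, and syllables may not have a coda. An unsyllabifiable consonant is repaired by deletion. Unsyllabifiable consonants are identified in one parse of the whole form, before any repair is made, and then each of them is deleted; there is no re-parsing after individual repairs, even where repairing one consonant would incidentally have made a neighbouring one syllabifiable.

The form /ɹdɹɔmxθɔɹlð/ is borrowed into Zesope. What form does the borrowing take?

dɹɔxθɔ

The consonants /ɹ/, /m/, /ɹ/, /l/, /ð/ cannot be parsed into a legal (C)(C)V syllable (no codas are permitted; onsets may contain at most 2 consonants).
Deleting the stranded consonants removes /ɹ/, /m/, /ɹ/, /l/, /ð/.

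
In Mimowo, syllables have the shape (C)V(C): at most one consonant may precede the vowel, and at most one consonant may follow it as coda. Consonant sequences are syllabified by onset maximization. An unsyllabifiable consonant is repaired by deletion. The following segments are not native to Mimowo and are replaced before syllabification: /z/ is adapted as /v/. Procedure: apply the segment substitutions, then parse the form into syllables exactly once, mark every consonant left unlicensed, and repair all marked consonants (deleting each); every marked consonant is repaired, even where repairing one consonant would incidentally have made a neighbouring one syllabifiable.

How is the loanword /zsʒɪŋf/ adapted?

ʒɪŋ

Substitution: /z/ → /v/, giving /vsʒɪŋf/.
Under (C)V(C), the unsyllabifiable consonants are /v/, /s/, /f/ (at most one coda consonant is licensed; onsets are limited to one consonant).
Deleting the stranded consonants removes /v/, /s/, /f/.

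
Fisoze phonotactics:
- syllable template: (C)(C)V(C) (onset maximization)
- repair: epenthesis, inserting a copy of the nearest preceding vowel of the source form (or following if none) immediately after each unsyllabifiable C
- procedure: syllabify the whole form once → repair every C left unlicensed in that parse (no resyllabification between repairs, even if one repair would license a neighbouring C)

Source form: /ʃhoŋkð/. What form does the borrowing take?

The consonants /k/, /ð/ cannot be parsed into a legal (C)(C)V(C) syllable (at most one coda consonant is licensed; onsets may contain at most 2 consonants).
Inserting the epenthetic vowel yields /k/ → /ko/, /ð/ → /ðo/.

ʃhoŋkoðo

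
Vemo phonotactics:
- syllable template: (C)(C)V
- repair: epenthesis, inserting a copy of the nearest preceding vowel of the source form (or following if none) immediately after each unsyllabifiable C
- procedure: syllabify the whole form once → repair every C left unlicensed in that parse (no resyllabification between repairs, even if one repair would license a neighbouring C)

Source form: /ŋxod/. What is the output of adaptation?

ŋxodo

The consonants /d/ cannot be parsed into a legal (C)(C)V syllable (no codas are permitted; onsets may contain at most 2 consonants).
Epenthesis after each stranded consonant: /d/ → /do/.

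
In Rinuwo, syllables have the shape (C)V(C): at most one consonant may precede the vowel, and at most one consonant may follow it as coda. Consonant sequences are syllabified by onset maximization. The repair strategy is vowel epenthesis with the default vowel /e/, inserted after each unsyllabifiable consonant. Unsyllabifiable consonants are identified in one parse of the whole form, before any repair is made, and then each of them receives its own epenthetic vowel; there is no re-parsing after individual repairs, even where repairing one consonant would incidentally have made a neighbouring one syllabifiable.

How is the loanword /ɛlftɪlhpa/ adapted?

ɛlfetɪlhepa

Syllabifying with onset maximization leaves /f/, /h/ stranded (at most one coda consonant is licensed; onsets are limited to one consonant).
Inserting the epenthetic vowel yields /f/ → /fe/, /h/ → /he/.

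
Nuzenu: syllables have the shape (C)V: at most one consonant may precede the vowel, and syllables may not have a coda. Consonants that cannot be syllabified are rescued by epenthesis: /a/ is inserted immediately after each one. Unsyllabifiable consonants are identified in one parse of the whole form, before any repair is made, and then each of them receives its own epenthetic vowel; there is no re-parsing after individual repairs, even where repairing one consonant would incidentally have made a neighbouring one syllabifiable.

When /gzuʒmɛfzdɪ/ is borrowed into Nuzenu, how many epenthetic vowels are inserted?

The unsyllabifiable consonants are /g/, /ʒ/, /f/, /z/; each receives one epenthetic vowel.

4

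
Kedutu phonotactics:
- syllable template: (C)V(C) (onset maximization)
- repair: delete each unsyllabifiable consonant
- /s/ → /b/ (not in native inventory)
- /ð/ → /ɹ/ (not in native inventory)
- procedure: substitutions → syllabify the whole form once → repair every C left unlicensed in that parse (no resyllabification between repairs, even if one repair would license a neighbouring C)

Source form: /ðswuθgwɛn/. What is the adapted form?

wuθwɛn

Substitution: /ð/ → /ɹ/, /s/ → /b/, giving /ɹbwuθgwɛn/.
Under (C)V(C), the unsyllabifiable consonants are /ɹ/, /b/, /g/ (at most one coda consonant is licensed; onsets are limited to one consonant).
Deleting the stranded consonants removes /ɹ/, /b/, /g/.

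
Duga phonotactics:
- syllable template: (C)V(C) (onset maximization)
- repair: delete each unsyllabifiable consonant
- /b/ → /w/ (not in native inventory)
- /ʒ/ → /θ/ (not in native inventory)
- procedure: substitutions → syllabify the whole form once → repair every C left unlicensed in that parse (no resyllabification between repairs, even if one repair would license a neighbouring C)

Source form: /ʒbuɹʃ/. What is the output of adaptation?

wuɹ

Substitution: /ʒ/ → /θ/, /b/ → /w/, giving /θwuɹʃ/.
The consonants /θ/, /ʃ/ cannot be parsed into a legal (C)V(C) syllable (at most one coda consonant is licensed; onsets are limited to one consonant).
Deleting the stranded consonants removes /θ/, /ʃ/.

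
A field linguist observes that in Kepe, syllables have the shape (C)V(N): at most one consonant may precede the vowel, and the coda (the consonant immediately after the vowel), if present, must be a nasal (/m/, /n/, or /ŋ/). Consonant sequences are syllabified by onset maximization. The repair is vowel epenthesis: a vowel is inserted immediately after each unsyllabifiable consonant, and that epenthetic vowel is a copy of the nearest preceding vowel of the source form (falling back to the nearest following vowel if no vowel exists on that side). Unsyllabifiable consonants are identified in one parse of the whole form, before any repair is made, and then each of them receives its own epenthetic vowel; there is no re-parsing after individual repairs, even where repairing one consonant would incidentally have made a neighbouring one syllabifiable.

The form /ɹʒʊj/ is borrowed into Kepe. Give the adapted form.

ɹʊʒʊjʊ

Syllabifying with onset maximization leaves /ɹ/, /j/ stranded (only a nasal (/m/, /n/, or /ŋ/) is licensed in coda position; onsets are limited to one consonant).
Inserting the epenthetic vowel yields /ɹ/ → /ɹʊ/, /j/ → /jʊ/.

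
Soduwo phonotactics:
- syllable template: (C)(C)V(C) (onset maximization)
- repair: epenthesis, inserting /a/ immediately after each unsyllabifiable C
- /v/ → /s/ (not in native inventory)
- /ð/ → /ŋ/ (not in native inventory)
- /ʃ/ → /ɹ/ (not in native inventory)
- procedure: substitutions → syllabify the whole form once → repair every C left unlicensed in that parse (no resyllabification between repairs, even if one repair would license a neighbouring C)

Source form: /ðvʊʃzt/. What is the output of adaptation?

Substitution: /ð/ → /ŋ/, /v/ → /s/, /ʃ/ → /ɹ/, giving /ŋsʊɹzt/.
Under (C)(C)V(C), the unsyllabifiable consonants are /z/, /t/ (at most one coda consonant is licensed; onsets may contain at most 2 consonants).
Inserting the epenthetic vowel yields /z/ → /za/, /t/ → /ta/.

ŋsʊɹzata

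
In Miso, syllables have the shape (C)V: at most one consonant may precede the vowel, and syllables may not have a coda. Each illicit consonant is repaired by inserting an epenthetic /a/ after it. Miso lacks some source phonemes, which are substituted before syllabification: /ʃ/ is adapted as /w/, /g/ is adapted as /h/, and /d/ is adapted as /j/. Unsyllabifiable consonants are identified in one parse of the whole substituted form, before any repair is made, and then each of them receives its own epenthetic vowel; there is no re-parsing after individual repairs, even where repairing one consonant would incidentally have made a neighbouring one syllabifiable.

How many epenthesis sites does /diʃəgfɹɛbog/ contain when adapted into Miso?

After substitution the input is /jiwəhfɹɛboh/.
The unsyllabifiable consonants are /h/, /f/, /h/; each receives one epenthetic vowel.

3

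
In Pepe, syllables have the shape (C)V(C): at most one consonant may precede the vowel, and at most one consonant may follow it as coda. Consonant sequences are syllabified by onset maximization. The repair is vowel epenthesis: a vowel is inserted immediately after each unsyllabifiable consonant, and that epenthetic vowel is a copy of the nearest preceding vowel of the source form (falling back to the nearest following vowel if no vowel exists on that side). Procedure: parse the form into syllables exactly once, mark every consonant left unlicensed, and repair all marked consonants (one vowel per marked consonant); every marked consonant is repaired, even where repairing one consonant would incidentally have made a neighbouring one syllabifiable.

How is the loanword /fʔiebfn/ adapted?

fiʔiebfene

Under (C)V(C), the unsyllabifiable consonants are /f/, /f/, /n/ (at most one coda consonant is licensed; onsets are limited to one consonant).
Epenthesis after each stranded consonant: /f/ → /fi/, /f/ → /fe/, /n/ → /ne/.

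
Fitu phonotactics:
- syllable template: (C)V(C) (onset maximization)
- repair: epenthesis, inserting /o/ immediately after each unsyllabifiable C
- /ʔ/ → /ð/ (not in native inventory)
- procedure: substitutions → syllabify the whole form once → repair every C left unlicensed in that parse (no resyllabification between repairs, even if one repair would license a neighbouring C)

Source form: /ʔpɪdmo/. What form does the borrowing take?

ðopɪdmo

Substitution: /ʔ/ → /ð/, giving /ðpɪdmo/.
Under (C)V(C), the unsyllabifiable consonants are /ð/ (at most one coda consonant is licensed; onsets are limited to one consonant).
Inserting the epenthetic vowel yields /ð/ → /ðo/.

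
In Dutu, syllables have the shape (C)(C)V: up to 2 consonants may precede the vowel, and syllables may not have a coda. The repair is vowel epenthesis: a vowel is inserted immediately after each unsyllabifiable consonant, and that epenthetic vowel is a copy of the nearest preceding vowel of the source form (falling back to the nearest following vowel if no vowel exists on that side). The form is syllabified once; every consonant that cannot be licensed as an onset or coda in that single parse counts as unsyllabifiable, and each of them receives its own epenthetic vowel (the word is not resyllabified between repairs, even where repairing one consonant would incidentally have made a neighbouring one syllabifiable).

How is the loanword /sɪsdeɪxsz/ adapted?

sɪsdeɪxɪsɪzɪ

The consonants /x/, /s/, /z/ cannot be parsed into a legal (C)(C)V syllable (no codas are permitted; onsets may contain at most 2 consonants).
Inserting the epenthetic vowel yields /x/ → /xɪ/, /s/ → /sɪ/, /z/ → /zɪ/.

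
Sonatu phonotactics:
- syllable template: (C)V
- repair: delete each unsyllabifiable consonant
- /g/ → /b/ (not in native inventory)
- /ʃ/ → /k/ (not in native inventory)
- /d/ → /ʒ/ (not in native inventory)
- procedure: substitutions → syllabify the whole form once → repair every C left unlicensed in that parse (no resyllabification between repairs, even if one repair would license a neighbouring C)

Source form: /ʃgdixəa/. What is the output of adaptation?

ʒixəa

Substitution: /ʃ/ → /k/, /g/ → /b/, /d/ → /ʒ/, giving /kbʒixəa/.
Under (C)V, the unsyllabifiable consonants are /k/, /b/ (no codas are permitted; onsets are limited to one consonant).
Deleting the stranded consonants removes /k/, /b/.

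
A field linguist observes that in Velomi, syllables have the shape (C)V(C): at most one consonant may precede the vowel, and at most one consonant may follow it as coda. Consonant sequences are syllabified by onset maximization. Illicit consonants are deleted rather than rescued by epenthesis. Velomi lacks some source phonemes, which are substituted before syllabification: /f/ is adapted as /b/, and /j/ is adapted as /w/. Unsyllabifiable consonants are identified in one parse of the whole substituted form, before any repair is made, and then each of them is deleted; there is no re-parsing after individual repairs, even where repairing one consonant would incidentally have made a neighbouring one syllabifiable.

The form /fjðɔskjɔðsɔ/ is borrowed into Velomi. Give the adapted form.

ðɔswɔðsɔ

Substitution: /f/ → /b/, /j/ → /w/, giving /bwðɔskwɔðsɔ/.
Syllabifying with onset maximization leaves /b/, /w/, /k/ stranded (at most one coda consonant is licensed; onsets are limited to one consonant).
Deleting the stranded consonants removes /b/, /w/, /k/.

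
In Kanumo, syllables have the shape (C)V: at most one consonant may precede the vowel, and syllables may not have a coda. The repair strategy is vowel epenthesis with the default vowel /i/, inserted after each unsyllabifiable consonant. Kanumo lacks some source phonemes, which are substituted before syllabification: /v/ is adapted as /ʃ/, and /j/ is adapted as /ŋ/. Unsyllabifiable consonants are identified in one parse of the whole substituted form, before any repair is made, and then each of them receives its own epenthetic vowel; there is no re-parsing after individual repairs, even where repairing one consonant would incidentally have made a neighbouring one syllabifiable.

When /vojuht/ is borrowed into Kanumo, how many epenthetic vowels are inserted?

2

After substitution the input is /ʃoŋuht/.
The unsyllabifiable consonants are /h/, /t/; each receives one epenthetic vowel.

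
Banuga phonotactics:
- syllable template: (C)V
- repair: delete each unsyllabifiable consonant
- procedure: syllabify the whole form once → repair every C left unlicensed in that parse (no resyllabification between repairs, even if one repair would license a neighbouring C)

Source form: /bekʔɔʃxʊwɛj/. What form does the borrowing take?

Under (C)V, the unsyllabifiable consonants are /k/, /ʃ/, /j/ (no codas are permitted; onsets are limited to one consonant).
Each unlicensed consonant is deleted: /k/, /ʃ/, /j/.

beʔɔxʊwɛ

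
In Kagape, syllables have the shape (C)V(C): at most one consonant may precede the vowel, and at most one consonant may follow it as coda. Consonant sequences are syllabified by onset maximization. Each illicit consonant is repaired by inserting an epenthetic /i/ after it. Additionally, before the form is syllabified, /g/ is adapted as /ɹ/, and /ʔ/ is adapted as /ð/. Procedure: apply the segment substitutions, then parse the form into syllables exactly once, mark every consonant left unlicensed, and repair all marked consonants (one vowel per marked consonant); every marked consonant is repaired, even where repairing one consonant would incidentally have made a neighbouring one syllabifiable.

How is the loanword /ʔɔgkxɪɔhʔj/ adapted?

Substitution: /ʔ/ → /ð/, /g/ → /ɹ/, giving /ðɔɹkxɪɔhðj/.
Under (C)V(C), the unsyllabifiable consonants are /k/, /ð/, /j/ (at most one coda consonant is licensed; onsets are limited to one consonant).
Inserting the epenthetic vowel yields /k/ → /ki/, /ð/ → /ði/, /j/ → /ji/.

ðɔɹkixɪɔhðiji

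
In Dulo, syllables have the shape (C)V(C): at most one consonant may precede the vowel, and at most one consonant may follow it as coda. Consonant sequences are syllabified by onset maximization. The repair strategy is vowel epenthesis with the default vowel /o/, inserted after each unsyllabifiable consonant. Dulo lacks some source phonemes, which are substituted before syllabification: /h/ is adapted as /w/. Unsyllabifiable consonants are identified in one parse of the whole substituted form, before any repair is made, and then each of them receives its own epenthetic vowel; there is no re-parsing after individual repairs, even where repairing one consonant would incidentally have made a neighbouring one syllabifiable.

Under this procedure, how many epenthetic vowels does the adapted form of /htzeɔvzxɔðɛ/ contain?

After substitution the input is /wtzeɔvzxɔðɛ/.
The unsyllabifiable consonants are /w/, /t/, /z/; each receives one epenthetic vowel.

3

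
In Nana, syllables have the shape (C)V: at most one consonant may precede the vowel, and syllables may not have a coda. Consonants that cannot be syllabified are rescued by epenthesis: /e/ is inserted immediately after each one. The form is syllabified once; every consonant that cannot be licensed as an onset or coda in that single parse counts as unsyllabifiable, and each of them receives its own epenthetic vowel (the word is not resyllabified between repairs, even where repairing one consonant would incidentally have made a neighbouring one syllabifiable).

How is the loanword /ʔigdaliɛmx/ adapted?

Syllabifying with onset maximization leaves /g/, /m/, /x/ stranded (no codas are permitted; onsets are limited to one consonant).
Inserting the epenthetic vowel yields /g/ → /ge/, /m/ → /me/, /x/ → /xe/.

ʔigedaliɛmexe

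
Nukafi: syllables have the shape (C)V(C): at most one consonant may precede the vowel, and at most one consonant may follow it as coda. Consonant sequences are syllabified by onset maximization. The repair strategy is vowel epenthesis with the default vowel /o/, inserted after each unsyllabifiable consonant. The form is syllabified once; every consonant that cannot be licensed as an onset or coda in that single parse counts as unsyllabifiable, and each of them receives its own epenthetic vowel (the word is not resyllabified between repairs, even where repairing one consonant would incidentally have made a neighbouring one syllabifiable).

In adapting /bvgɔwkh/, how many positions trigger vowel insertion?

4

The unsyllabifiable consonants are /b/, /v/, /k/, /h/; each receives one epenthetic vowel.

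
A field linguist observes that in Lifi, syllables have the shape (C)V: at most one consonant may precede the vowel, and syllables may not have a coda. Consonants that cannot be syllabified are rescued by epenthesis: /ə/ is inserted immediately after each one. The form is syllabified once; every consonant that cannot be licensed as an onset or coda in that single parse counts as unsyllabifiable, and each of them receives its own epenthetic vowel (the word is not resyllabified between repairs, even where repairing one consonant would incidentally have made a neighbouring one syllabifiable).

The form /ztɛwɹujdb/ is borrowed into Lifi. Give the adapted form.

zətɛwəɹujədəbə

Under (C)V, the unsyllabifiable consonants are /z/, /w/, /j/, /d/, /b/ (no codas are permitted; onsets are limited to one consonant).
Epenthesis after each stranded consonant: /z/ → /zə/, /w/ → /wə/, /j/ → /jə/, /d/ → /də/, /b/ → /bə/.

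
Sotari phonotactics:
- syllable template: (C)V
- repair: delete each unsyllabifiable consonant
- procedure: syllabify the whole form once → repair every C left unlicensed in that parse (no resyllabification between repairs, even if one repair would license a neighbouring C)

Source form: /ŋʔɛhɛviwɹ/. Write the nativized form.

Syllabifying with onset maximization leaves /ŋ/, /w/, /ɹ/ stranded (no codas are permitted; onsets are limited to one consonant).
Deletion applies to /ŋ/, /w/, /ɹ/.

ʔɛhɛvi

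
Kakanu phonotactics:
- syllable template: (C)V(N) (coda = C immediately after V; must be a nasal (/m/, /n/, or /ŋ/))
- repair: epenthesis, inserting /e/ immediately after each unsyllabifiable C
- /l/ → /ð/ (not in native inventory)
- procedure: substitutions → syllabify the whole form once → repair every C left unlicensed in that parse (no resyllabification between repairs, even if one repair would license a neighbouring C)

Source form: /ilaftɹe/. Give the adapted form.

iðafeteɹe

Substitution: /l/ → /ð/, giving /iðaftɹe/.
Syllabifying with onset maximization leaves /f/, /t/ stranded (only a nasal (/m/, /n/, or /ŋ/) is licensed in coda position; onsets are limited to one consonant).
Epenthesis after each stranded consonant: /f/ → /fe/, /t/ → /te/.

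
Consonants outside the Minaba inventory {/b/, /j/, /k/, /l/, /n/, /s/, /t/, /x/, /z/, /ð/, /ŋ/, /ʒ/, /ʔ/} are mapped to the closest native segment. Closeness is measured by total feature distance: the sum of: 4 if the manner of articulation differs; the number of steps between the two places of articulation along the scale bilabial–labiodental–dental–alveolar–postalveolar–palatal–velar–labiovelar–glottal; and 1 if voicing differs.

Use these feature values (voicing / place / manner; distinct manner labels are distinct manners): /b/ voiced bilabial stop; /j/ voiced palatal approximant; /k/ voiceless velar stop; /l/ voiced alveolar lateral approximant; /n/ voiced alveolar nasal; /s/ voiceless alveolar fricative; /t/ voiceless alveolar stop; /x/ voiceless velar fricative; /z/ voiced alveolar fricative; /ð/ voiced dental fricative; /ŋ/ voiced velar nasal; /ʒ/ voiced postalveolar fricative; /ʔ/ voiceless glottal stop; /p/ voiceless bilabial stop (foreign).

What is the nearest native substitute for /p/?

/b/ is closest: same manner (stop), place distance 0 (bilabial→bilabial), voicing differs (+1); total 1. Next closest is /t/ at distance 3.

b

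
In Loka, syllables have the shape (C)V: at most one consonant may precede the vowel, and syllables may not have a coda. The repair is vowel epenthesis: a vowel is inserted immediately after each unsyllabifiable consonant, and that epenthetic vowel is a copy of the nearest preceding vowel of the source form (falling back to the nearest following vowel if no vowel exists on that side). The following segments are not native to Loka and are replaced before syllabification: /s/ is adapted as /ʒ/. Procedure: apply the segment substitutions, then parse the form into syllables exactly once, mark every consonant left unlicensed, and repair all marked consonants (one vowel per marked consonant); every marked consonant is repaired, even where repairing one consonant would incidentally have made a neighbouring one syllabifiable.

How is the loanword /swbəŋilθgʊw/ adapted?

ʒəwəbəŋiliθigʊwʊ

Substitution: /s/ → /ʒ/, giving /ʒwbəŋilθgʊw/.
Under (C)V, the unsyllabifiable consonants are /ʒ/, /w/, /l/, /θ/, /w/ (no codas are permitted; onsets are limited to one consonant).
Inserting the epenthetic vowel yields /ʒ/ → /ʒə/, /w/ → /wə/, /l/ → /li/, /θ/ → /θi/, /w/ → /wʊ/.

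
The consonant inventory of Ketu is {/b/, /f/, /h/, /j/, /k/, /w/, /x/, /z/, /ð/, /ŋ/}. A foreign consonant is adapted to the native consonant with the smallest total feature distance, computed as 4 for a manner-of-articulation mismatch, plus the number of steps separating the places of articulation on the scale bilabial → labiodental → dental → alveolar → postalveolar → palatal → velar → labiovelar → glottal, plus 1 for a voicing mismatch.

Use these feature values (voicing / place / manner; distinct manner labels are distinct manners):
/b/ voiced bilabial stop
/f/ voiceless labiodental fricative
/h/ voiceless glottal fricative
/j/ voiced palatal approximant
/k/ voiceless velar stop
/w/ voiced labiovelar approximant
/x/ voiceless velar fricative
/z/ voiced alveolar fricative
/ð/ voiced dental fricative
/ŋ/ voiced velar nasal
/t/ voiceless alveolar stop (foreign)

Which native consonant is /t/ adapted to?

k

/k/ is closest: same manner (stop), place distance 3 (alveolar→velar), same voicing; total 3. Next closest is /b/ at distance 4.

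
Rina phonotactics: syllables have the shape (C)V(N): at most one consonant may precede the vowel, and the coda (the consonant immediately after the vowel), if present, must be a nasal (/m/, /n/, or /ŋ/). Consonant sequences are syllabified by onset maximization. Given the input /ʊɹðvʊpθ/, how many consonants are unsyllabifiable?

4

Under (C)V(N), the unsyllabifiable consonants are /ɹ/, /ð/, /p/, /θ/ (only a nasal (/m/, /n/, or /ŋ/) is licensed in coda position; onsets are limited to one consonant).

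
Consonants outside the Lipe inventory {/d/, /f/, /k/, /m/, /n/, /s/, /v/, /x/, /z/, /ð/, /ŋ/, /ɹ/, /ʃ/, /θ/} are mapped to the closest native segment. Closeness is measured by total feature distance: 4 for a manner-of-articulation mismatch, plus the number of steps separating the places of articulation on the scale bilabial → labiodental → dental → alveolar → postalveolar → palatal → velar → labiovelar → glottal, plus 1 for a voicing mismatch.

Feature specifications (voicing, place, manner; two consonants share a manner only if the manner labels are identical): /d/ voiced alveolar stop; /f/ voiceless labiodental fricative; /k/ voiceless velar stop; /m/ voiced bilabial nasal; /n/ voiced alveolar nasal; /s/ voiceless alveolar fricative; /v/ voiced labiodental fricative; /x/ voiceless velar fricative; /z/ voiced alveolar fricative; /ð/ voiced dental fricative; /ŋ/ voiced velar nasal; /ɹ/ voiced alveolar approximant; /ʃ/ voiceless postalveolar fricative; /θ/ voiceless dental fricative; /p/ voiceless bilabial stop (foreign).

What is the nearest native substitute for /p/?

d

/d/ is closest: same manner (stop), place distance 3 (bilabial→alveolar), voicing differs (+1); total 4. Next closest is /f/ at distance 5.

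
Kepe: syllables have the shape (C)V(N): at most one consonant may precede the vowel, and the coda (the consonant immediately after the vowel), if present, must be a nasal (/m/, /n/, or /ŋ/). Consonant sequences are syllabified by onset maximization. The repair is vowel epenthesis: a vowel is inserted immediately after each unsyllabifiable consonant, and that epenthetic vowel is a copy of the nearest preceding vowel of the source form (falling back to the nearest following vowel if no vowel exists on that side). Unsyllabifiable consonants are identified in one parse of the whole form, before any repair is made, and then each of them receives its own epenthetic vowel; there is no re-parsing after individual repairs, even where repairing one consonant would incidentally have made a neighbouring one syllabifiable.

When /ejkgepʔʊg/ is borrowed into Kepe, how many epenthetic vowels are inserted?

4

The unsyllabifiable consonants are /j/, /k/, /p/, /g/; each receives one epenthetic vowel.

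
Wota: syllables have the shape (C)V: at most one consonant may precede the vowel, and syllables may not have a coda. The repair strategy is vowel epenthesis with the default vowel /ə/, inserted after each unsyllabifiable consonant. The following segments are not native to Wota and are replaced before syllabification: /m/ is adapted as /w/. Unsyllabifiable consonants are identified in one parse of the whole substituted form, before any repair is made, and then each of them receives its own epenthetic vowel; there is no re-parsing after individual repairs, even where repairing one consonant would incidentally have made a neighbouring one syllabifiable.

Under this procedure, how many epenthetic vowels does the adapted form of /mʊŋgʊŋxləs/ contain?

After substitution the input is /wʊŋgʊŋxləs/.
The unsyllabifiable consonants are /ŋ/, /ŋ/, /x/, /s/; each receives one epenthetic vowel.

4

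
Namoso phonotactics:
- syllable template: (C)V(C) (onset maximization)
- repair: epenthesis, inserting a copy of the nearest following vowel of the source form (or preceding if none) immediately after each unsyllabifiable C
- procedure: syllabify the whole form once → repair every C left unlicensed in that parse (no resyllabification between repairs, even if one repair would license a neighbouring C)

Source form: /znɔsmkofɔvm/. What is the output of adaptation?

zɔnɔsmokofɔvmɔ

Under (C)V(C), the unsyllabifiable consonants are /z/, /m/, /m/ (at most one coda consonant is licensed; onsets are limited to one consonant).
Inserting the epenthetic vowel yields /z/ → /zɔ/, /m/ → /mo/, /m/ → /mɔ/.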